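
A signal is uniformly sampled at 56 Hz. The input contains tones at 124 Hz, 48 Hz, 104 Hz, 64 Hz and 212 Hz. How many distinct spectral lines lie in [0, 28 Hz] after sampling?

fs/2 = 28 Hz.
124 Hz mod fs = 12 Hz.
12 Hz ≤ fs/2 = 28 Hz, appears at 12 Hz.
48 Hz > fs/2 = 28 Hz, folds to fs − 48 Hz = 8 Hz.
104 Hz mod fs = 48 Hz.
48 Hz > fs/2 = 28 Hz, folds to fs − 48 Hz = 8 Hz.
64 Hz mod fs = 8 Hz.
8 Hz ≤ fs/2 = 28 Hz, appears at 8 Hz.
212 Hz mod fs = 44 Hz.
44 Hz > fs/2 = 28 Hz, folds to fs − 44 Hz = 12 Hz.
Distinct values: {8 Hz, 12 Hz} → 2.

2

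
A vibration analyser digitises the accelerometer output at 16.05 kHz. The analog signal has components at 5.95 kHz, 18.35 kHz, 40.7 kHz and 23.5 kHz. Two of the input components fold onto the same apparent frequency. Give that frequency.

fs/2 = 8.025 kHz.
5.95 kHz ≤ fs/2 = 8.025 kHz, passes unchanged.
18.35 kHz mod fs = 2.3 kHz.
2.3 kHz ≤ fs/2 = 8.025 kHz, appears at 2.3 kHz.
40.7 kHz mod fs = 8.6 kHz.
8.6 kHz > fs/2 = 8.025 kHz, folds to fs − 8.6 kHz = 7.45 kHz.
23.5 kHz mod fs = 7.45 kHz.
7.45 kHz ≤ fs/2 = 8.025 kHz, appears at 7.45 kHz.
23.5 kHz and 40.7 kHz both map to 7.45 kHz.

7.45 kHz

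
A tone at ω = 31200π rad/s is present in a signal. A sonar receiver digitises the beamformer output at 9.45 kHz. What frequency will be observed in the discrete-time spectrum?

3.3 kHz

ω = 31200π rad/s → f = ω/(2π) = 15600 Hz = 15.6 kHz.
15.6 kHz mod fs = 6.15 kHz.
6.15 kHz > fs/2 = 4.725 kHz, folds to fs − 6.15 kHz = 3.3 kHz.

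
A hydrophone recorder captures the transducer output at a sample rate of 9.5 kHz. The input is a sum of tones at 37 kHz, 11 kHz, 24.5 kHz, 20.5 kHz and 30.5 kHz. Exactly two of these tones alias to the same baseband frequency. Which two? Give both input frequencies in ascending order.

11 kHz, 20.5 kHz

fs/2 = 4.75 kHz.
37 kHz mod fs = 8.5 kHz.
8.5 kHz > fs/2 = 4.75 kHz, folds to fs − 8.5 kHz = 1 kHz.
11 kHz mod fs = 1.5 kHz.
1.5 kHz ≤ fs/2 = 4.75 kHz, appears at 1.5 kHz.
24.5 kHz mod fs = 5.5 kHz.
5.5 kHz > fs/2 = 4.75 kHz, folds to fs − 5.5 kHz = 4 kHz.
20.5 kHz mod fs = 1.5 kHz.
1.5 kHz ≤ fs/2 = 4.75 kHz, appears at 1.5 kHz.
30.5 kHz mod fs = 2 kHz.
2 kHz ≤ fs/2 = 4.75 kHz, appears at 2 kHz.
11 kHz and 20.5 kHz both map to 1.5 kHz.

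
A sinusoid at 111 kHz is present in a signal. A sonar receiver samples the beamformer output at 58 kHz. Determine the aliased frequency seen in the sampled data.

111 kHz mod fs = 53 kHz.
53 kHz > fs/2 = 29 kHz, folds to fs − 53 kHz = 5 kHz.

5 kHz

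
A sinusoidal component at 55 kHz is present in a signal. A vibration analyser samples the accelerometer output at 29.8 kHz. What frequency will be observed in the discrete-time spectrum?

4.6 kHz

55 kHz mod fs = 25.2 kHz.
25.2 kHz > fs/2 = 14.9 kHz, folds to fs − 25.2 kHz = 4.6 kHz.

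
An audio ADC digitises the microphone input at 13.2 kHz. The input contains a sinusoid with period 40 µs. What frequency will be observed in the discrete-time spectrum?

1.4 kHz

T = 40 µs → f = 1/T = 25 kHz.
25 kHz mod fs = 11.8 kHz.
11.8 kHz > fs/2 = 6.6 kHz, folds to fs − 11.8 kHz = 1.4 kHz.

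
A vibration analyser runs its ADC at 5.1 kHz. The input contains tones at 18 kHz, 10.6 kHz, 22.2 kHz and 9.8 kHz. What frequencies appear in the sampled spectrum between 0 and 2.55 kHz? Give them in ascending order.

0.4 kHz, 1.8 kHz, 2.4 kHz

fs/2 = 2.55 kHz.
18 kHz mod fs = 2.7 kHz.
2.7 kHz > fs/2 = 2.55 kHz, folds to fs − 2.7 kHz = 2.4 kHz.
10.6 kHz mod fs = 0.4 kHz.
0.4 kHz ≤ fs/2 = 2.55 kHz, appears at 0.4 kHz.
22.2 kHz mod fs = 1.8 kHz.
1.8 kHz ≤ fs/2 = 2.55 kHz, appears at 1.8 kHz.
9.8 kHz mod fs = 4.7 kHz.
4.7 kHz > fs/2 = 2.55 kHz, folds to fs − 4.7 kHz = 0.4 kHz.
Distinct values: {0.4 kHz, 1.8 kHz, 2.4 kHz}.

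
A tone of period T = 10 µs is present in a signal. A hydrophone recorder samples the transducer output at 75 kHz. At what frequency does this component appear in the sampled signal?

T = 10 µs → f = 1/T = 100 kHz.
100 kHz mod fs = 25 kHz.
25 kHz ≤ fs/2 = 37.5 kHz, appears at 25 kHz.

25 kHz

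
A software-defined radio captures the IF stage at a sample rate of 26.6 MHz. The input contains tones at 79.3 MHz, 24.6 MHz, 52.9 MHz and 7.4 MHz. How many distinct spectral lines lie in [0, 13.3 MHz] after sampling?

fs/2 = 13.3 MHz.
79.3 MHz mod fs = 26.1 MHz.
26.1 MHz > fs/2 = 13.3 MHz, folds to fs − 26.1 MHz = 0.5 MHz.
24.6 MHz > fs/2 = 13.3 MHz, folds to fs − 24.6 MHz = 2 MHz.
52.9 MHz mod fs = 26.3 MHz.
26.3 MHz > fs/2 = 13.3 MHz, folds to fs − 26.3 MHz = 0.3 MHz.
7.4 MHz ≤ fs/2 = 13.3 MHz, passes unchanged.
Distinct values: {0.3 MHz, 0.5 MHz, 2 MHz, 7.4 MHz} → 4.

4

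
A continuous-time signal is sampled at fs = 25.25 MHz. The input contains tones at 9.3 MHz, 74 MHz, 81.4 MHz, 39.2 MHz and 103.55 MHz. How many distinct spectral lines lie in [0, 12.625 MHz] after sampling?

fs/2 = 12.625 MHz.
9.3 MHz ≤ fs/2 = 12.625 MHz, passes unchanged.
74 MHz mod fs = 23.5 MHz.
23.5 MHz > fs/2 = 12.625 MHz, folds to fs − 23.5 MHz = 1.75 MHz.
81.4 MHz mod fs = 5.65 MHz.
5.65 MHz ≤ fs/2 = 12.625 MHz, appears at 5.65 MHz.
39.2 MHz mod fs = 13.95 MHz.
13.95 MHz > fs/2 = 12.625 MHz, folds to fs − 13.95 MHz = 11.3 MHz.
103.55 MHz mod fs = 2.55 MHz.
2.55 MHz ≤ fs/2 = 12.625 MHz, appears at 2.55 MHz.
Distinct values: {1.75 MHz, 2.55 MHz, 5.65 MHz, 9.3 MHz, 11.3 MHz} → 5.

5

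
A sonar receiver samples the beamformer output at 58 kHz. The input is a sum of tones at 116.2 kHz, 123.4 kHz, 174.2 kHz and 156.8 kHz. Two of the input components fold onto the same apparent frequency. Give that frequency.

fs/2 = 29 kHz.
116.2 kHz mod fs = 0.2 kHz.
0.2 kHz ≤ fs/2 = 29 kHz, appears at 0.2 kHz.
123.4 kHz mod fs = 7.4 kHz.
7.4 kHz ≤ fs/2 = 29 kHz, appears at 7.4 kHz.
174.2 kHz mod fs = 0.2 kHz.
0.2 kHz ≤ fs/2 = 29 kHz, appears at 0.2 kHz.
156.8 kHz mod fs = 40.8 kHz.
40.8 kHz > fs/2 = 29 kHz, folds to fs − 40.8 kHz = 17.2 kHz.
116.2 kHz and 174.2 kHz both map to 0.2 kHz.

0.2 kHz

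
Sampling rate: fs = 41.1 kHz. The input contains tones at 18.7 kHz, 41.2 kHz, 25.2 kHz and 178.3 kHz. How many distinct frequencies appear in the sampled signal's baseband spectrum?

fs/2 = 20.55 kHz.
18.7 kHz ≤ fs/2 = 20.55 kHz, passes unchanged.
41.2 kHz mod fs = 0.1 kHz.
0.1 kHz ≤ fs/2 = 20.55 kHz, appears at 0.1 kHz.
25.2 kHz > fs/2 = 20.55 kHz, folds to fs − 25.2 kHz = 15.9 kHz.
178.3 kHz mod fs = 13.9 kHz.
13.9 kHz ≤ fs/2 = 20.55 kHz, appears at 13.9 kHz.
Distinct values: {0.1 kHz, 13.9 kHz, 15.9 kHz, 18.7 kHz} → 4.

4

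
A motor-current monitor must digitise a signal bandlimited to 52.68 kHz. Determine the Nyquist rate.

105.36 kHz

Nyquist rate = 2 × 52.68 kHz = 105.36 kHz.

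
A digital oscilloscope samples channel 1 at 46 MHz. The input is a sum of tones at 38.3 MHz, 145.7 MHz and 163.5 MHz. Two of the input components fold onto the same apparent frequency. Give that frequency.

fs/2 = 23 MHz.
38.3 MHz > fs/2 = 23 MHz, folds to fs − 38.3 MHz = 7.7 MHz.
145.7 MHz mod fs = 7.7 MHz.
7.7 MHz ≤ fs/2 = 23 MHz, appears at 7.7 MHz.
163.5 MHz mod fs = 25.5 MHz.
25.5 MHz > fs/2 = 23 MHz, folds to fs − 25.5 MHz = 20.5 MHz.
38.3 MHz and 145.7 MHz both map to 7.7 MHz.

7.7 MHz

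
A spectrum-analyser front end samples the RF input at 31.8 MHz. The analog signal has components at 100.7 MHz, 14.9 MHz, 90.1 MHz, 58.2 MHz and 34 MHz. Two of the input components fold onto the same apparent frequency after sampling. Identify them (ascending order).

fs/2 = 15.9 MHz.
100.7 MHz mod fs = 5.3 MHz.
5.3 MHz ≤ fs/2 = 15.9 MHz, appears at 5.3 MHz.
14.9 MHz ≤ fs/2 = 15.9 MHz, passes unchanged.
90.1 MHz mod fs = 26.5 MHz.
26.5 MHz > fs/2 = 15.9 MHz, folds to fs − 26.5 MHz = 5.3 MHz.
58.2 MHz mod fs = 26.4 MHz.
26.4 MHz > fs/2 = 15.9 MHz, folds to fs − 26.4 MHz = 5.4 MHz.
34 MHz mod fs = 2.2 MHz.
2.2 MHz ≤ fs/2 = 15.9 MHz, appears at 2.2 MHz.
90.1 MHz and 100.7 MHz both map to 5.3 MHz.

90.1 MHz, 100.7 MHz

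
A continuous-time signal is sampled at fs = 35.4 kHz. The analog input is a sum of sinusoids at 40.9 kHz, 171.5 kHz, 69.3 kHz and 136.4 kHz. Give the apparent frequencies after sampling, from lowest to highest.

fs/2 = 17.7 kHz.
40.9 kHz mod fs = 5.5 kHz.
5.5 kHz ≤ fs/2 = 17.7 kHz, appears at 5.5 kHz.
171.5 kHz mod fs = 29.9 kHz.
29.9 kHz > fs/2 = 17.7 kHz, folds to fs − 29.9 kHz = 5.5 kHz.
69.3 kHz mod fs = 33.9 kHz.
33.9 kHz > fs/2 = 17.7 kHz, folds to fs − 33.9 kHz = 1.5 kHz.
136.4 kHz mod fs = 30.2 kHz.
30.2 kHz > fs/2 = 17.7 kHz, folds to fs − 30.2 kHz = 5.2 kHz.
Distinct values: {1.5 kHz, 5.2 kHz, 5.5 kHz}.

1.5 kHz, 5.2 kHz, 5.5 kHz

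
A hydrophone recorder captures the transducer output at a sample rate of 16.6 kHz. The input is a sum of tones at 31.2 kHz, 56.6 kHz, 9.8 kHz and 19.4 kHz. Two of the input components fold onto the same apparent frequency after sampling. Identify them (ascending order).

fs/2 = 8.3 kHz.
31.2 kHz mod fs = 14.6 kHz.
14.6 kHz > fs/2 = 8.3 kHz, folds to fs − 14.6 kHz = 2 kHz.
56.6 kHz mod fs = 6.8 kHz.
6.8 kHz ≤ fs/2 = 8.3 kHz, appears at 6.8 kHz.
9.8 kHz > fs/2 = 8.3 kHz, folds to fs − 9.8 kHz = 6.8 kHz.
19.4 kHz mod fs = 2.8 kHz.
2.8 kHz ≤ fs/2 = 8.3 kHz, appears at 2.8 kHz.
9.8 kHz and 56.6 kHz both map to 6.8 kHz.

9.8 kHz, 56.6 kHz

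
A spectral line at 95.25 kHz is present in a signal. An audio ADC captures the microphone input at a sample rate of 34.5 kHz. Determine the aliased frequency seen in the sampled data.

8.25 kHz

95.25 kHz mod fs = 26.25 kHz.
26.25 kHz > fs/2 = 17.25 kHz, folds to fs − 26.25 kHz = 8.25 kHz.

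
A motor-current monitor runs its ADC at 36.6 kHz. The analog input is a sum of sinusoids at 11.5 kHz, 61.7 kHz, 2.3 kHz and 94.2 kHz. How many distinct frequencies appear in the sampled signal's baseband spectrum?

3

fs/2 = 18.3 kHz.
11.5 kHz ≤ fs/2 = 18.3 kHz, passes unchanged.
61.7 kHz mod fs = 25.1 kHz.
25.1 kHz > fs/2 = 18.3 kHz, folds to fs − 25.1 kHz = 11.5 kHz.
2.3 kHz ≤ fs/2 = 18.3 kHz, passes unchanged.
94.2 kHz mod fs = 21 kHz.
21 kHz > fs/2 = 18.3 kHz, folds to fs − 21 kHz = 15.6 kHz.
Distinct values: {2.3 kHz, 11.5 kHz, 15.6 kHz} → 3.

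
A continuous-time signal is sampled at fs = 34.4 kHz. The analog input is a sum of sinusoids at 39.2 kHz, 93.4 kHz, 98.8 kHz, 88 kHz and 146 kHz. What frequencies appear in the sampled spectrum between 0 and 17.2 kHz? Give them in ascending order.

fs/2 = 17.2 kHz.
39.2 kHz mod fs = 4.8 kHz.
4.8 kHz ≤ fs/2 = 17.2 kHz, appears at 4.8 kHz.
93.4 kHz mod fs = 24.6 kHz.
24.6 kHz > fs/2 = 17.2 kHz, folds to fs − 24.6 kHz = 9.8 kHz.
98.8 kHz mod fs = 30 kHz.
30 kHz > fs/2 = 17.2 kHz, folds to fs − 30 kHz = 4.4 kHz.
88 kHz mod fs = 19.2 kHz.
19.2 kHz > fs/2 = 17.2 kHz, folds to fs − 19.2 kHz = 15.2 kHz.
146 kHz mod fs = 8.4 kHz.
8.4 kHz ≤ fs/2 = 17.2 kHz, appears at 8.4 kHz.
Distinct values: {4.4 kHz, 4.8 kHz, 8.4 kHz, 9.8 kHz, 15.2 kHz}.

4.4 kHz, 4.8 kHz, 8.4 kHz, 9.8 kHz, 15.2 kHz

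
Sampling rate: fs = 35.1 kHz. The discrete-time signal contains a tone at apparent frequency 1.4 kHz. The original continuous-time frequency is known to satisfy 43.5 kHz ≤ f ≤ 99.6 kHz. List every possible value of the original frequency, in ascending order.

68.8 kHz, 71.6 kHz

Frequencies that alias to 1.4 kHz are k·fs ± 1.4 kHz for integer k ≥ 0.
k=0: 1.4 kHz.
k=1: 33.7 kHz, 36.5 kHz.
k=2: 68.8 kHz, 71.6 kHz.
k=3: 103.9 kHz, 106.7 kHz.
Within [43.5 kHz, 99.6 kHz]: 68.8 kHz, 71.6 kHz.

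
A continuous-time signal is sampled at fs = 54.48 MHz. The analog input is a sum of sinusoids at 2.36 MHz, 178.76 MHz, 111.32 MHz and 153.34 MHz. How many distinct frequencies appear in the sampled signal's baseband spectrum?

fs/2 = 27.24 MHz.
2.36 MHz ≤ fs/2 = 27.24 MHz, passes unchanged.
178.76 MHz mod fs = 15.32 MHz.
15.32 MHz ≤ fs/2 = 27.24 MHz, appears at 15.32 MHz.
111.32 MHz mod fs = 2.36 MHz.
2.36 MHz ≤ fs/2 = 27.24 MHz, appears at 2.36 MHz.
153.34 MHz mod fs = 44.38 MHz.
44.38 MHz > fs/2 = 27.24 MHz, folds to fs − 44.38 MHz = 10.1 MHz.
Distinct values: {2.36 MHz, 10.1 MHz, 15.32 MHz} → 3.

3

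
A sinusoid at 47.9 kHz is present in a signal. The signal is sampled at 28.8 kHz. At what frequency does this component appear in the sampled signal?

47.9 kHz mod fs = 19.1 kHz.
19.1 kHz > fs/2 = 14.4 kHz, folds to fs − 19.1 kHz = 9.7 kHz.

9.7 kHz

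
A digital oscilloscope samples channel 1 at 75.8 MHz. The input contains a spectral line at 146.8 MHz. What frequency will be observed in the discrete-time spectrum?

146.8 MHz mod fs = 71 MHz.
71 MHz > fs/2 = 37.9 MHz, folds to fs − 71 MHz = 4.8 MHz.

4.8 MHz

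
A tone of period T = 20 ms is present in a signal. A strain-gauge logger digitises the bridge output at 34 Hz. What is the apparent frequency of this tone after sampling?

T = 20 ms → f = 1/T = 50 Hz.
50 Hz mod fs = 16 Hz.
16 Hz ≤ fs/2 = 17 Hz, appears at 16 Hz.

16 Hz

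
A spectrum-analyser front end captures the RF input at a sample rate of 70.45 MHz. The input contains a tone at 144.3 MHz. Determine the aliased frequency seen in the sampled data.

144.3 MHz mod fs = 3.4 MHz.
3.4 MHz ≤ fs/2 = 35.225 MHz, appears at 3.4 MHz.

3.4 MHz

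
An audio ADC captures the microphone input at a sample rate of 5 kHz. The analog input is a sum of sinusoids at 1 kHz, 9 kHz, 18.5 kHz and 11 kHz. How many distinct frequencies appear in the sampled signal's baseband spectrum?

fs/2 = 2.5 kHz.
1 kHz ≤ fs/2 = 2.5 kHz, passes unchanged.
9 kHz mod fs = 4 kHz.
4 kHz > fs/2 = 2.5 kHz, folds to fs − 4 kHz = 1 kHz.
18.5 kHz mod fs = 3.5 kHz.
3.5 kHz > fs/2 = 2.5 kHz, folds to fs − 3.5 kHz = 1.5 kHz.
11 kHz mod fs = 1 kHz.
1 kHz ≤ fs/2 = 2.5 kHz, appears at 1 kHz.
Distinct values: {1 kHz, 1.5 kHz} → 2.

2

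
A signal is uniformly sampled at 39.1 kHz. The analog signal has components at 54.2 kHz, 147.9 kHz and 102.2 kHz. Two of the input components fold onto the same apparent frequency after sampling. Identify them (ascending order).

fs/2 = 19.55 kHz.
54.2 kHz mod fs = 15.1 kHz.
15.1 kHz ≤ fs/2 = 19.55 kHz, appears at 15.1 kHz.
147.9 kHz mod fs = 30.6 kHz.
30.6 kHz > fs/2 = 19.55 kHz, folds to fs − 30.6 kHz = 8.5 kHz.
102.2 kHz mod fs = 24 kHz.
24 kHz > fs/2 = 19.55 kHz, folds to fs − 24 kHz = 15.1 kHz.
54.2 kHz and 102.2 kHz both map to 15.1 kHz.

54.2 kHz, 102.2 kHz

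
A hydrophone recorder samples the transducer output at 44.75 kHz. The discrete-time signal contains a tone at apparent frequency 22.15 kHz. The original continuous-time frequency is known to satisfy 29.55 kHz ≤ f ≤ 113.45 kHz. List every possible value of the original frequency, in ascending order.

Frequencies that alias to 22.15 kHz are k·fs ± 22.15 kHz for integer k ≥ 0.
k=0: 22.15 kHz.
k=1: 22.6 kHz, 66.9 kHz.
k=2: 67.35 kHz, 111.65 kHz.
k=3: 112.1 kHz, 156.4 kHz.
k=4: 156.85 kHz, 201.15 kHz.
Within [29.55 kHz, 113.45 kHz]: 66.9 kHz, 67.35 kHz, 111.65 kHz, 112.1 kHz.

66.9 kHz, 67.35 kHz, 111.65 kHz, 112.1 kHz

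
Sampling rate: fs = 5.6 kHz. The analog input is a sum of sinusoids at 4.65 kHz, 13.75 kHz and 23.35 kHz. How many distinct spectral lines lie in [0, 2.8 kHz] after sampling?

fs/2 = 2.8 kHz.
4.65 kHz > fs/2 = 2.8 kHz, folds to fs − 4.65 kHz = 0.95 kHz.
13.75 kHz mod fs = 2.55 kHz.
2.55 kHz ≤ fs/2 = 2.8 kHz, appears at 2.55 kHz.
23.35 kHz mod fs = 0.95 kHz.
0.95 kHz ≤ fs/2 = 2.8 kHz, appears at 0.95 kHz.
Distinct values: {0.95 kHz, 2.55 kHz} → 2.

2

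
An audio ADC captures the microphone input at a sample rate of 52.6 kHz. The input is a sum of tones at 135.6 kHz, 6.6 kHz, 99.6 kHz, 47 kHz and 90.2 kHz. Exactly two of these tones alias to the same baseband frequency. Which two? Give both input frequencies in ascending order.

47 kHz, 99.6 kHz

fs/2 = 26.3 kHz.
135.6 kHz mod fs = 30.4 kHz.
30.4 kHz > fs/2 = 26.3 kHz, folds to fs − 30.4 kHz = 22.2 kHz.
6.6 kHz ≤ fs/2 = 26.3 kHz, passes unchanged.
99.6 kHz mod fs = 47 kHz.
47 kHz > fs/2 = 26.3 kHz, folds to fs − 47 kHz = 5.6 kHz.
47 kHz > fs/2 = 26.3 kHz, folds to fs − 47 kHz = 5.6 kHz.
90.2 kHz mod fs = 37.6 kHz.
37.6 kHz > fs/2 = 26.3 kHz, folds to fs − 37.6 kHz = 15 kHz.
47 kHz and 99.6 kHz both map to 5.6 kHz.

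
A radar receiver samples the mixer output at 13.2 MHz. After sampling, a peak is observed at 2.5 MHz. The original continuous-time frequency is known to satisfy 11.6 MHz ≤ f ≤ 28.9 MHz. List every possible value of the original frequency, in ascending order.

Frequencies that alias to 2.5 MHz are k·fs ± 2.5 MHz for integer k ≥ 0.
k=0: 2.5 MHz.
k=1: 10.7 MHz, 15.7 MHz.
k=2: 23.9 MHz, 28.9 MHz.
k=3: 37.1 MHz, 42.1 MHz.
Within [11.6 MHz, 28.9 MHz]: 15.7 MHz, 23.9 MHz, 28.9 MHz.

15.7 MHz, 23.9 MHz, 28.9 MHz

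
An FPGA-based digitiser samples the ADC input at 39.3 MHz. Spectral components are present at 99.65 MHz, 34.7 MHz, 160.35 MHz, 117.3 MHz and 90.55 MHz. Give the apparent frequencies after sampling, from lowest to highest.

0.6 MHz, 3.15 MHz, 4.6 MHz, 11.95 MHz, 18.25 MHz

fs/2 = 19.65 MHz.
99.65 MHz mod fs = 21.05 MHz.
21.05 MHz > fs/2 = 19.65 MHz, folds to fs − 21.05 MHz = 18.25 MHz.
34.7 MHz > fs/2 = 19.65 MHz, folds to fs − 34.7 MHz = 4.6 MHz.
160.35 MHz mod fs = 3.15 MHz.
3.15 MHz ≤ fs/2 = 19.65 MHz, appears at 3.15 MHz.
117.3 MHz mod fs = 38.7 MHz.
38.7 MHz > fs/2 = 19.65 MHz, folds to fs − 38.7 MHz = 0.6 MHz.
90.55 MHz mod fs = 11.95 MHz.
11.95 MHz ≤ fs/2 = 19.65 MHz, appears at 11.95 MHz.
Distinct values: {0.6 MHz, 3.15 MHz, 4.6 MHz, 11.95 MHz, 18.25 MHz}.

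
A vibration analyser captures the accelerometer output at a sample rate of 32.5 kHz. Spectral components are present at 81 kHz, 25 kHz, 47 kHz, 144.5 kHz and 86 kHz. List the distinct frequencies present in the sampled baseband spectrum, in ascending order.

fs/2 = 16.25 kHz.
81 kHz mod fs = 16 kHz.
16 kHz ≤ fs/2 = 16.25 kHz, appears at 16 kHz.
25 kHz > fs/2 = 16.25 kHz, folds to fs − 25 kHz = 7.5 kHz.
47 kHz mod fs = 14.5 kHz.
14.5 kHz ≤ fs/2 = 16.25 kHz, appears at 14.5 kHz.
144.5 kHz mod fs = 14.5 kHz.
14.5 kHz ≤ fs/2 = 16.25 kHz, appears at 14.5 kHz.
86 kHz mod fs = 21 kHz.
21 kHz > fs/2 = 16.25 kHz, folds to fs − 21 kHz = 11.5 kHz.
Distinct values: {7.5 kHz, 11.5 kHz, 14.5 kHz, 16 kHz}.

7.5 kHz, 11.5 kHz, 14.5 kHz, 16 kHz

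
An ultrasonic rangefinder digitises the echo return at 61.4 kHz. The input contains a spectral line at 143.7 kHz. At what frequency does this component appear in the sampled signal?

20.9 kHz

143.7 kHz mod fs = 20.9 kHz.
20.9 kHz ≤ fs/2 = 30.7 kHz, appears at 20.9 kHz.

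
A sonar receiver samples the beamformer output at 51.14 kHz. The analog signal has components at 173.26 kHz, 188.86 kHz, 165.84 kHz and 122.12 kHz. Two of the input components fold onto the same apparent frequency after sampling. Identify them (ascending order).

122.12 kHz, 173.26 kHz

fs/2 = 25.57 kHz.
173.26 kHz mod fs = 19.84 kHz.
19.84 kHz ≤ fs/2 = 25.57 kHz, appears at 19.84 kHz.
188.86 kHz mod fs = 35.44 kHz.
35.44 kHz > fs/2 = 25.57 kHz, folds to fs − 35.44 kHz = 15.7 kHz.
165.84 kHz mod fs = 12.42 kHz.
12.42 kHz ≤ fs/2 = 25.57 kHz, appears at 12.42 kHz.
122.12 kHz mod fs = 19.84 kHz.
19.84 kHz ≤ fs/2 = 25.57 kHz, appears at 19.84 kHz.
122.12 kHz and 173.26 kHz both map to 19.84 kHz.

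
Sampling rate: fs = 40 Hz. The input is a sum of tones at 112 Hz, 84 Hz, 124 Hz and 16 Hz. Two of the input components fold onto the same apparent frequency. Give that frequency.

4 Hz

fs/2 = 20 Hz.
112 Hz mod fs = 32 Hz.
32 Hz > fs/2 = 20 Hz, folds to fs − 32 Hz = 8 Hz.
84 Hz mod fs = 4 Hz.
4 Hz ≤ fs/2 = 20 Hz, appears at 4 Hz.
124 Hz mod fs = 4 Hz.
4 Hz ≤ fs/2 = 20 Hz, appears at 4 Hz.
16 Hz ≤ fs/2 = 20 Hz, passes unchanged.
84 Hz and 124 Hz both map to 4 Hz.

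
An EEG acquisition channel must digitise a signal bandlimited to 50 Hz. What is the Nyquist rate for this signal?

100 Hz

Nyquist rate = 2 × 50 Hz = 100 Hz.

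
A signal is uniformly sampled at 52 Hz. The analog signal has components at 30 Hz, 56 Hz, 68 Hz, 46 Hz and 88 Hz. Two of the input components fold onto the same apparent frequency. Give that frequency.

16 Hz

fs/2 = 26 Hz.
30 Hz > fs/2 = 26 Hz, folds to fs − 30 Hz = 22 Hz.
56 Hz mod fs = 4 Hz.
4 Hz ≤ fs/2 = 26 Hz, appears at 4 Hz.
68 Hz mod fs = 16 Hz.
16 Hz ≤ fs/2 = 26 Hz, appears at 16 Hz.
46 Hz > fs/2 = 26 Hz, folds to fs − 46 Hz = 6 Hz.
88 Hz mod fs = 36 Hz.
36 Hz > fs/2 = 26 Hz, folds to fs − 36 Hz = 16 Hz.
68 Hz and 88 Hz both map to 16 Hz.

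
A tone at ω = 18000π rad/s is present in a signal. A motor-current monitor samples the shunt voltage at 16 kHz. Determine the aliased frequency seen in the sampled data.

7 kHz

ω = 18000π rad/s → f = ω/(2π) = 9000 Hz = 9 kHz.
9 kHz > fs/2 = 8 kHz, folds to fs − 9 kHz = 7 kHz.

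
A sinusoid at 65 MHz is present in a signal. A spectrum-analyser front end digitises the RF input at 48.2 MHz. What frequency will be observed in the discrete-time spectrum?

16.8 MHz

65 MHz mod fs = 16.8 MHz.
16.8 MHz ≤ fs/2 = 24.1 MHz, appears at 16.8 MHz.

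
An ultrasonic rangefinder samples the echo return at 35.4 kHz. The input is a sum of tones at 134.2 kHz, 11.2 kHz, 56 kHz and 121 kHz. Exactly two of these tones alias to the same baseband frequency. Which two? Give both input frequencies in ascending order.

56 kHz, 121 kHz

fs/2 = 17.7 kHz.
134.2 kHz mod fs = 28 kHz.
28 kHz > fs/2 = 17.7 kHz, folds to fs − 28 kHz = 7.4 kHz.
11.2 kHz ≤ fs/2 = 17.7 kHz, passes unchanged.
56 kHz mod fs = 20.6 kHz.
20.6 kHz > fs/2 = 17.7 kHz, folds to fs − 20.6 kHz = 14.8 kHz.
121 kHz mod fs = 14.8 kHz.
14.8 kHz ≤ fs/2 = 17.7 kHz, appears at 14.8 kHz.
56 kHz and 121 kHz both map to 14.8 kHz.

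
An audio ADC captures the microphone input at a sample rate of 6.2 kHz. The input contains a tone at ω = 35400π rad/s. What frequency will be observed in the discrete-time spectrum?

0.9 kHz

ω = 35400π rad/s → f = ω/(2π) = 17700 Hz = 17.7 kHz.
17.7 kHz mod fs = 5.3 kHz.
5.3 kHz > fs/2 = 3.1 kHz, folds to fs − 5.3 kHz = 0.9 kHz.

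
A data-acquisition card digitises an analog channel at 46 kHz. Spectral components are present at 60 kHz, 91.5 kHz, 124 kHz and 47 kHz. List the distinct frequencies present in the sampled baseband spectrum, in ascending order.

0.5 kHz, 1 kHz, 14 kHz

fs/2 = 23 kHz.
60 kHz mod fs = 14 kHz.
14 kHz ≤ fs/2 = 23 kHz, appears at 14 kHz.
91.5 kHz mod fs = 45.5 kHz.
45.5 kHz > fs/2 = 23 kHz, folds to fs − 45.5 kHz = 0.5 kHz.
124 kHz mod fs = 32 kHz.
32 kHz > fs/2 = 23 kHz, folds to fs − 32 kHz = 14 kHz.
47 kHz mod fs = 1 kHz.
1 kHz ≤ fs/2 = 23 kHz, appears at 1 kHz.
Distinct values: {0.5 kHz, 1 kHz, 14 kHz}.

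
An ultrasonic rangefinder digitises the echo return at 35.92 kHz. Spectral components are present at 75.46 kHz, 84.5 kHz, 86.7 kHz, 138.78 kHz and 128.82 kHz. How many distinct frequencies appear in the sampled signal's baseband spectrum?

4

fs/2 = 17.96 kHz.
75.46 kHz mod fs = 3.62 kHz.
3.62 kHz ≤ fs/2 = 17.96 kHz, appears at 3.62 kHz.
84.5 kHz mod fs = 12.66 kHz.
12.66 kHz ≤ fs/2 = 17.96 kHz, appears at 12.66 kHz.
86.7 kHz mod fs = 14.86 kHz.
14.86 kHz ≤ fs/2 = 17.96 kHz, appears at 14.86 kHz.
138.78 kHz mod fs = 31.02 kHz.
31.02 kHz > fs/2 = 17.96 kHz, folds to fs − 31.02 kHz = 4.9 kHz.
128.82 kHz mod fs = 21.06 kHz.
21.06 kHz > fs/2 = 17.96 kHz, folds to fs − 21.06 kHz = 14.86 kHz.
Distinct values: {3.62 kHz, 4.9 kHz, 12.66 kHz, 14.86 kHz} → 4.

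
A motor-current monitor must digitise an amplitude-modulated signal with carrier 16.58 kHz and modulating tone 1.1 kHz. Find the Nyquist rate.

AM sidebands sit at fc ± fm = 15.48 kHz and 17.68 kHz.
Highest-frequency component: 17.68 kHz.
Nyquist rate = 2 × 17.68 kHz = 35.36 kHz.

35.36 kHz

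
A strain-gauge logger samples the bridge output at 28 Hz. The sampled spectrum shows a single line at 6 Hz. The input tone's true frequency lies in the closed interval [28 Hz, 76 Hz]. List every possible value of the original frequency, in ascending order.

Frequencies that alias to 6 Hz are k·fs ± 6 Hz for integer k ≥ 0.
k=0: 6 Hz.
k=1: 22 Hz, 34 Hz.
k=2: 50 Hz, 62 Hz.
k=3: 78 Hz, 90 Hz.
Within [28 Hz, 76 Hz]: 34 Hz, 50 Hz, 62 Hz.

34 Hz, 50 Hz, 62 Hz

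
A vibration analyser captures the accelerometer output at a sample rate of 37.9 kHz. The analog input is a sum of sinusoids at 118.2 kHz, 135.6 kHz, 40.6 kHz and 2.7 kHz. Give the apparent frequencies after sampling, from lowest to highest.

fs/2 = 18.95 kHz.
118.2 kHz mod fs = 4.5 kHz.
4.5 kHz ≤ fs/2 = 18.95 kHz, appears at 4.5 kHz.
135.6 kHz mod fs = 21.9 kHz.
21.9 kHz > fs/2 = 18.95 kHz, folds to fs − 21.9 kHz = 16 kHz.
40.6 kHz mod fs = 2.7 kHz.
2.7 kHz ≤ fs/2 = 18.95 kHz, appears at 2.7 kHz.
2.7 kHz ≤ fs/2 = 18.95 kHz, passes unchanged.
Distinct values: {2.7 kHz, 4.5 kHz, 16 kHz}.

2.7 kHz, 4.5 kHz, 16 kHz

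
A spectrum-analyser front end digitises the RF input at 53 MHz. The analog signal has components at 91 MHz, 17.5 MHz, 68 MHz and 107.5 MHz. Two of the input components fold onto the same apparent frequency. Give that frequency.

fs/2 = 26.5 MHz.
91 MHz mod fs = 38 MHz.
38 MHz > fs/2 = 26.5 MHz, folds to fs − 38 MHz = 15 MHz.
17.5 MHz ≤ fs/2 = 26.5 MHz, passes unchanged.
68 MHz mod fs = 15 MHz.
15 MHz ≤ fs/2 = 26.5 MHz, appears at 15 MHz.
107.5 MHz mod fs = 1.5 MHz.
1.5 MHz ≤ fs/2 = 26.5 MHz, appears at 1.5 MHz.
68 MHz and 91 MHz both map to 15 MHz.

15 MHz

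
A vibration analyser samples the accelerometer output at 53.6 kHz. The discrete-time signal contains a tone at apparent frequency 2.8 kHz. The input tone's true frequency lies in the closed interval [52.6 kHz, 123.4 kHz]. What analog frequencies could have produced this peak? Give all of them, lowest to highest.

Frequencies that alias to 2.8 kHz are k·fs ± 2.8 kHz for integer k ≥ 0.
k=0: 2.8 kHz.
k=1: 50.8 kHz, 56.4 kHz.
k=2: 104.4 kHz, 110 kHz.
k=3: 158 kHz, 163.6 kHz.
Within [52.6 kHz, 123.4 kHz]: 56.4 kHz, 104.4 kHz, 110 kHz.

56.4 kHz, 104.4 kHz, 110 kHz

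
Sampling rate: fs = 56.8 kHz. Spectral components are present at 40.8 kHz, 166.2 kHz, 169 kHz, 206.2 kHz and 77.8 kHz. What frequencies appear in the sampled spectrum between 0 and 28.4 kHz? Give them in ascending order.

fs/2 = 28.4 kHz.
40.8 kHz > fs/2 = 28.4 kHz, folds to fs − 40.8 kHz = 16 kHz.
166.2 kHz mod fs = 52.6 kHz.
52.6 kHz > fs/2 = 28.4 kHz, folds to fs − 52.6 kHz = 4.2 kHz.
169 kHz mod fs = 55.4 kHz.
55.4 kHz > fs/2 = 28.4 kHz, folds to fs − 55.4 kHz = 1.4 kHz.
206.2 kHz mod fs = 35.8 kHz.
35.8 kHz > fs/2 = 28.4 kHz, folds to fs − 35.8 kHz = 21 kHz.
77.8 kHz mod fs = 21 kHz.
21 kHz ≤ fs/2 = 28.4 kHz, appears at 21 kHz.
Distinct values: {1.4 kHz, 4.2 kHz, 16 kHz, 21 kHz}.

1.4 kHz, 4.2 kHz, 16 kHz, 21 kHz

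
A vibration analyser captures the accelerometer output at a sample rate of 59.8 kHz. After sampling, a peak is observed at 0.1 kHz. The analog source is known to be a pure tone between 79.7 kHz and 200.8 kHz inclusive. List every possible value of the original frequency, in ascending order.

119.5 kHz, 119.7 kHz, 179.3 kHz, 179.5 kHz

Frequencies that alias to 0.1 kHz are k·fs ± 0.1 kHz for integer k ≥ 0.
k=0: 0.1 kHz.
k=1: 59.7 kHz, 59.9 kHz.
k=2: 119.5 kHz, 119.7 kHz.
k=3: 179.3 kHz, 179.5 kHz.
k=4: 239.1 kHz, 239.3 kHz.
Within [79.7 kHz, 200.8 kHz]: 119.5 kHz, 119.7 kHz, 179.3 kHz, 179.5 kHz.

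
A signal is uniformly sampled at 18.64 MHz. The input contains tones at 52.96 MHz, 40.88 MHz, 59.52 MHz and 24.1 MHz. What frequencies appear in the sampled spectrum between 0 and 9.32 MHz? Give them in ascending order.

fs/2 = 9.32 MHz.
52.96 MHz mod fs = 15.68 MHz.
15.68 MHz > fs/2 = 9.32 MHz, folds to fs − 15.68 MHz = 2.96 MHz.
40.88 MHz mod fs = 3.6 MHz.
3.6 MHz ≤ fs/2 = 9.32 MHz, appears at 3.6 MHz.
59.52 MHz mod fs = 3.6 MHz.
3.6 MHz ≤ fs/2 = 9.32 MHz, appears at 3.6 MHz.
24.1 MHz mod fs = 5.46 MHz.
5.46 MHz ≤ fs/2 = 9.32 MHz, appears at 5.46 MHz.
Distinct values: {2.96 MHz, 3.6 MHz, 5.46 MHz}.

2.96 MHz, 3.6 MHz, 5.46 MHz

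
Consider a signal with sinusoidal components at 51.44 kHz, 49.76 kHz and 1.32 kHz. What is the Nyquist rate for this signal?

Highest-frequency component: 51.44 kHz.
Nyquist rate = 2 × 51.44 kHz = 102.88 kHz.

102.88 kHz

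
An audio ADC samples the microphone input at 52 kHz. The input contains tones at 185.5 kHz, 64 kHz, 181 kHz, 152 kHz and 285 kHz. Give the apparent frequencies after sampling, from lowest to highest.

4 kHz, 12 kHz, 22.5 kHz, 25 kHz

fs/2 = 26 kHz.
185.5 kHz mod fs = 29.5 kHz.
29.5 kHz > fs/2 = 26 kHz, folds to fs − 29.5 kHz = 22.5 kHz.
64 kHz mod fs = 12 kHz.
12 kHz ≤ fs/2 = 26 kHz, appears at 12 kHz.
181 kHz mod fs = 25 kHz.
25 kHz ≤ fs/2 = 26 kHz, appears at 25 kHz.
152 kHz mod fs = 48 kHz.
48 kHz > fs/2 = 26 kHz, folds to fs − 48 kHz = 4 kHz.
285 kHz mod fs = 25 kHz.
25 kHz ≤ fs/2 = 26 kHz, appears at 25 kHz.
Distinct values: {4 kHz, 12 kHz, 22.5 kHz, 25 kHz}.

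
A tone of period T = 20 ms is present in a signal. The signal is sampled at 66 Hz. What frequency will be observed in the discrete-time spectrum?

16 Hz

T = 20 ms → f = 1/T = 50 Hz.
50 Hz > fs/2 = 33 Hz, folds to fs − 50 Hz = 16 Hz.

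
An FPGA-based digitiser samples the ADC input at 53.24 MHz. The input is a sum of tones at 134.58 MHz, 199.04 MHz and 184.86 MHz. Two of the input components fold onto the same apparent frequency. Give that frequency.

fs/2 = 26.62 MHz.
134.58 MHz mod fs = 28.1 MHz.
28.1 MHz > fs/2 = 26.62 MHz, folds to fs − 28.1 MHz = 25.14 MHz.
199.04 MHz mod fs = 39.32 MHz.
39.32 MHz > fs/2 = 26.62 MHz, folds to fs − 39.32 MHz = 13.92 MHz.
184.86 MHz mod fs = 25.14 MHz.
25.14 MHz ≤ fs/2 = 26.62 MHz, appears at 25.14 MHz.
134.58 MHz and 184.86 MHz both map to 25.14 MHz.

25.14 MHz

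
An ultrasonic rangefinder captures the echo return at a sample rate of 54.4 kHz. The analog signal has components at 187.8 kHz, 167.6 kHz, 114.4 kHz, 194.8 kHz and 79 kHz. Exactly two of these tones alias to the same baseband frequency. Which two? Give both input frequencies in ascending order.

fs/2 = 27.2 kHz.
187.8 kHz mod fs = 24.6 kHz.
24.6 kHz ≤ fs/2 = 27.2 kHz, appears at 24.6 kHz.
167.6 kHz mod fs = 4.4 kHz.
4.4 kHz ≤ fs/2 = 27.2 kHz, appears at 4.4 kHz.
114.4 kHz mod fs = 5.6 kHz.
5.6 kHz ≤ fs/2 = 27.2 kHz, appears at 5.6 kHz.
194.8 kHz mod fs = 31.6 kHz.
31.6 kHz > fs/2 = 27.2 kHz, folds to fs − 31.6 kHz = 22.8 kHz.
79 kHz mod fs = 24.6 kHz.
24.6 kHz ≤ fs/2 = 27.2 kHz, appears at 24.6 kHz.
79 kHz and 187.8 kHz both map to 24.6 kHz.

79 kHz, 187.8 kHz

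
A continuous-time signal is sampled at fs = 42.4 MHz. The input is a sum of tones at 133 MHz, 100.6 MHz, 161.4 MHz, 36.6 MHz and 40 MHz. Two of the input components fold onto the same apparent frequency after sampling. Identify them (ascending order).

36.6 MHz, 133 MHz

fs/2 = 21.2 MHz.
133 MHz mod fs = 5.8 MHz.
5.8 MHz ≤ fs/2 = 21.2 MHz, appears at 5.8 MHz.
100.6 MHz mod fs = 15.8 MHz.
15.8 MHz ≤ fs/2 = 21.2 MHz, appears at 15.8 MHz.
161.4 MHz mod fs = 34.2 MHz.
34.2 MHz > fs/2 = 21.2 MHz, folds to fs − 34.2 MHz = 8.2 MHz.
36.6 MHz > fs/2 = 21.2 MHz, folds to fs − 36.6 MHz = 5.8 MHz.
40 MHz > fs/2 = 21.2 MHz, folds to fs − 40 MHz = 2.4 MHz.
36.6 MHz and 133 MHz both map to 5.8 MHz.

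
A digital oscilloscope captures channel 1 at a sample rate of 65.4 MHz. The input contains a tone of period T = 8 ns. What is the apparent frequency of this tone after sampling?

5.8 MHz

T = 8 ns → f = 1/T = 125 MHz.
125 MHz mod fs = 59.6 MHz.
59.6 MHz > fs/2 = 32.7 MHz, folds to fs − 59.6 MHz = 5.8 MHz.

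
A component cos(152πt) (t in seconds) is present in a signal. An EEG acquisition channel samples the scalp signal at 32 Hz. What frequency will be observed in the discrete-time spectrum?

ω = 152π rad/s → f = ω/(2π) = 76 Hz.
76 Hz mod fs = 12 Hz.
12 Hz ≤ fs/2 = 16 Hz, appears at 12 Hz.

12 Hz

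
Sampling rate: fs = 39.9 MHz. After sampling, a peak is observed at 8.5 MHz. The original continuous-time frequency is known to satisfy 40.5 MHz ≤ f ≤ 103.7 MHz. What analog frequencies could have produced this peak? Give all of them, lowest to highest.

Frequencies that alias to 8.5 MHz are k·fs ± 8.5 MHz for integer k ≥ 0.
k=0: 8.5 MHz.
k=1: 31.4 MHz, 48.4 MHz.
k=2: 71.3 MHz, 88.3 MHz.
k=3: 111.2 MHz, 128.2 MHz.
Within [40.5 MHz, 103.7 MHz]: 48.4 MHz, 71.3 MHz, 88.3 MHz.

48.4 MHz, 71.3 MHz, 88.3 MHz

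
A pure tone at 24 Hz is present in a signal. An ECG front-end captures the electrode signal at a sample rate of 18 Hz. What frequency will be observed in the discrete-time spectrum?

24 Hz mod fs = 6 Hz.
6 Hz ≤ fs/2 = 9 Hz, appears at 6 Hz.

6 Hz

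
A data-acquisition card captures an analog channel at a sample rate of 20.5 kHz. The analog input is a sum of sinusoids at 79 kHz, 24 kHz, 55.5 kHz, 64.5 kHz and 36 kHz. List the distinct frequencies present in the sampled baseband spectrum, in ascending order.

3 kHz, 3.5 kHz, 5 kHz, 6 kHz

fs/2 = 10.25 kHz.
79 kHz mod fs = 17.5 kHz.
17.5 kHz > fs/2 = 10.25 kHz, folds to fs − 17.5 kHz = 3 kHz.
24 kHz mod fs = 3.5 kHz.
3.5 kHz ≤ fs/2 = 10.25 kHz, appears at 3.5 kHz.
55.5 kHz mod fs = 14.5 kHz.
14.5 kHz > fs/2 = 10.25 kHz, folds to fs − 14.5 kHz = 6 kHz.
64.5 kHz mod fs = 3 kHz.
3 kHz ≤ fs/2 = 10.25 kHz, appears at 3 kHz.
36 kHz mod fs = 15.5 kHz.
15.5 kHz > fs/2 = 10.25 kHz, folds to fs − 15.5 kHz = 5 kHz.
Distinct values: {3 kHz, 3.5 kHz, 5 kHz, 6 kHz}.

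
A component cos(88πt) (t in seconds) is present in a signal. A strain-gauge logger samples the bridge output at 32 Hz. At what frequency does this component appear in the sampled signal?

12 Hz

ω = 88π rad/s → f = ω/(2π) = 44 Hz.
44 Hz mod fs = 12 Hz.
12 Hz ≤ fs/2 = 16 Hz, appears at 12 Hz.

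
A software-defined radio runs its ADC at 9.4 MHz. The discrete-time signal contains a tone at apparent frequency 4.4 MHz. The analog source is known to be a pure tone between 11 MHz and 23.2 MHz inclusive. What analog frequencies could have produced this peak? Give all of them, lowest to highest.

13.8 MHz, 14.4 MHz, 23.2 MHz

Frequencies that alias to 4.4 MHz are k·fs ± 4.4 MHz for integer k ≥ 0.
k=0: 4.4 MHz.
k=1: 5 MHz, 13.8 MHz.
k=2: 14.4 MHz, 23.2 MHz.
k=3: 23.8 MHz, 32.6 MHz.
Within [11 MHz, 23.2 MHz]: 13.8 MHz, 14.4 MHz, 23.2 MHz.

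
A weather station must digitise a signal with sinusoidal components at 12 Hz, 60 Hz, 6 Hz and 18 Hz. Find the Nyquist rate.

Highest-frequency component: 60 Hz.
Nyquist rate = 2 × 60 Hz = 120 Hz.

120 Hz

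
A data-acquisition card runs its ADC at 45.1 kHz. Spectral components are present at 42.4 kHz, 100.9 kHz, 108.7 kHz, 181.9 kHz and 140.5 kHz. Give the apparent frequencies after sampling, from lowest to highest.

fs/2 = 22.55 kHz.
42.4 kHz > fs/2 = 22.55 kHz, folds to fs − 42.4 kHz = 2.7 kHz.
100.9 kHz mod fs = 10.7 kHz.
10.7 kHz ≤ fs/2 = 22.55 kHz, appears at 10.7 kHz.
108.7 kHz mod fs = 18.5 kHz.
18.5 kHz ≤ fs/2 = 22.55 kHz, appears at 18.5 kHz.
181.9 kHz mod fs = 1.5 kHz.
1.5 kHz ≤ fs/2 = 22.55 kHz, appears at 1.5 kHz.
140.5 kHz mod fs = 5.2 kHz.
5.2 kHz ≤ fs/2 = 22.55 kHz, appears at 5.2 kHz.
Distinct values: {1.5 kHz, 2.7 kHz, 5.2 kHz, 10.7 kHz, 18.5 kHz}.

1.5 kHz, 2.7 kHz, 5.2 kHz, 10.7 kHz, 18.5 kHz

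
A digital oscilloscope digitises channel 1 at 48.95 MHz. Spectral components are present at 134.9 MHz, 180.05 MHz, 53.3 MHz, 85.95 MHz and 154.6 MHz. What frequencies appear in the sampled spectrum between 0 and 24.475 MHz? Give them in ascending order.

fs/2 = 24.475 MHz.
134.9 MHz mod fs = 37 MHz.
37 MHz > fs/2 = 24.475 MHz, folds to fs − 37 MHz = 11.95 MHz.
180.05 MHz mod fs = 33.2 MHz.
33.2 MHz > fs/2 = 24.475 MHz, folds to fs − 33.2 MHz = 15.75 MHz.
53.3 MHz mod fs = 4.35 MHz.
4.35 MHz ≤ fs/2 = 24.475 MHz, appears at 4.35 MHz.
85.95 MHz mod fs = 37 MHz.
37 MHz > fs/2 = 24.475 MHz, folds to fs − 37 MHz = 11.95 MHz.
154.6 MHz mod fs = 7.75 MHz.
7.75 MHz ≤ fs/2 = 24.475 MHz, appears at 7.75 MHz.
Distinct values: {4.35 MHz, 7.75 MHz, 11.95 MHz, 15.75 MHz}.

4.35 MHz, 7.75 MHz, 11.95 MHz, 15.75 MHz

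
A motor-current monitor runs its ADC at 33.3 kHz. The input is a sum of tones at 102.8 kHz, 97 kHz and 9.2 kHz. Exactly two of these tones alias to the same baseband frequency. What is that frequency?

fs/2 = 16.65 kHz.
102.8 kHz mod fs = 2.9 kHz.
2.9 kHz ≤ fs/2 = 16.65 kHz, appears at 2.9 kHz.
97 kHz mod fs = 30.4 kHz.
30.4 kHz > fs/2 = 16.65 kHz, folds to fs − 30.4 kHz = 2.9 kHz.
9.2 kHz ≤ fs/2 = 16.65 kHz, passes unchanged.
97 kHz and 102.8 kHz both map to 2.9 kHz.

2.9 kHz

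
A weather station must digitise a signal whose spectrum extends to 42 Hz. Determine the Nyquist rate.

Nyquist rate = 2 × 42 Hz = 84 Hz.

84 Hz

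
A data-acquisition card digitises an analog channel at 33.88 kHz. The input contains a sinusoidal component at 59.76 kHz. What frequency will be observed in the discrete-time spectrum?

8 kHz

59.76 kHz mod fs = 25.88 kHz.
25.88 kHz > fs/2 = 16.94 kHz, folds to fs − 25.88 kHz = 8 kHz.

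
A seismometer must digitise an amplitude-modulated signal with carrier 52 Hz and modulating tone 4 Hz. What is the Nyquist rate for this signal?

AM sidebands sit at fc ± fm = 48 Hz and 56 Hz.
Highest-frequency component: 56 Hz.
Nyquist rate = 2 × 56 Hz = 112 Hz.

112 Hz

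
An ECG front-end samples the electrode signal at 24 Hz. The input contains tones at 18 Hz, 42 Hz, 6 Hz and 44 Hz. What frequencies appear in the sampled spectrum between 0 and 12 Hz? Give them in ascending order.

fs/2 = 12 Hz.
18 Hz > fs/2 = 12 Hz, folds to fs − 18 Hz = 6 Hz.
42 Hz mod fs = 18 Hz.
18 Hz > fs/2 = 12 Hz, folds to fs − 18 Hz = 6 Hz.
6 Hz ≤ fs/2 = 12 Hz, passes unchanged.
44 Hz mod fs = 20 Hz.
20 Hz > fs/2 = 12 Hz, folds to fs − 20 Hz = 4 Hz.
Distinct values: {4 Hz, 6 Hz}.

4 Hz, 6 Hz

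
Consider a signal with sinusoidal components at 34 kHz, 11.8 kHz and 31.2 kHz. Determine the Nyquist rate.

68 kHz

Highest-frequency component: 34 kHz.
Nyquist rate = 2 × 34 kHz = 68 kHz.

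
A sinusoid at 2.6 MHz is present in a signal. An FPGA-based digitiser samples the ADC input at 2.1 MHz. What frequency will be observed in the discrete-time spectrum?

2.6 MHz mod fs = 0.5 MHz.
0.5 MHz ≤ fs/2 = 1.05 MHz, appears at 0.5 MHz.

0.5 MHz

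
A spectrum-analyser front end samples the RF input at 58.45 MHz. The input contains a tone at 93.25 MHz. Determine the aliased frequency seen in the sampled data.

93.25 MHz mod fs = 34.8 MHz.
34.8 MHz > fs/2 = 29.225 MHz, folds to fs − 34.8 MHz = 23.65 MHz.

23.65 MHz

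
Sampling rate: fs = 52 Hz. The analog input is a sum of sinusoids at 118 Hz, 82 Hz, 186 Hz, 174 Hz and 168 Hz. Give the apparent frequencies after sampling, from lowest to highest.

fs/2 = 26 Hz.
118 Hz mod fs = 14 Hz.
14 Hz ≤ fs/2 = 26 Hz, appears at 14 Hz.
82 Hz mod fs = 30 Hz.
30 Hz > fs/2 = 26 Hz, folds to fs − 30 Hz = 22 Hz.
186 Hz mod fs = 30 Hz.
30 Hz > fs/2 = 26 Hz, folds to fs − 30 Hz = 22 Hz.
174 Hz mod fs = 18 Hz.
18 Hz ≤ fs/2 = 26 Hz, appears at 18 Hz.
168 Hz mod fs = 12 Hz.
12 Hz ≤ fs/2 = 26 Hz, appears at 12 Hz.
Distinct values: {12 Hz, 14 Hz, 18 Hz, 22 Hz}.

12 Hz, 14 Hz, 18 Hz, 22 Hz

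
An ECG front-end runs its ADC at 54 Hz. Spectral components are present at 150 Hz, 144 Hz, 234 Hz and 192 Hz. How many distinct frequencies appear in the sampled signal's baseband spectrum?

fs/2 = 27 Hz.
150 Hz mod fs = 42 Hz.
42 Hz > fs/2 = 27 Hz, folds to fs − 42 Hz = 12 Hz.
144 Hz mod fs = 36 Hz.
36 Hz > fs/2 = 27 Hz, folds to fs − 36 Hz = 18 Hz.
234 Hz mod fs = 18 Hz.
18 Hz ≤ fs/2 = 27 Hz, appears at 18 Hz.
192 Hz mod fs = 30 Hz.
30 Hz > fs/2 = 27 Hz, folds to fs − 30 Hz = 24 Hz.
Distinct values: {12 Hz, 18 Hz, 24 Hz} → 3.

3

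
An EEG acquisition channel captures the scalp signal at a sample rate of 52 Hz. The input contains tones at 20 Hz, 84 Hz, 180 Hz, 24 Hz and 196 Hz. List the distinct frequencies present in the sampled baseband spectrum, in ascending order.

12 Hz, 20 Hz, 24 Hz

fs/2 = 26 Hz.
20 Hz ≤ fs/2 = 26 Hz, passes unchanged.
84 Hz mod fs = 32 Hz.
32 Hz > fs/2 = 26 Hz, folds to fs − 32 Hz = 20 Hz.
180 Hz mod fs = 24 Hz.
24 Hz ≤ fs/2 = 26 Hz, appears at 24 Hz.
24 Hz ≤ fs/2 = 26 Hz, passes unchanged.
196 Hz mod fs = 40 Hz.
40 Hz > fs/2 = 26 Hz, folds to fs − 40 Hz = 12 Hz.
Distinct values: {12 Hz, 20 Hz, 24 Hz}.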